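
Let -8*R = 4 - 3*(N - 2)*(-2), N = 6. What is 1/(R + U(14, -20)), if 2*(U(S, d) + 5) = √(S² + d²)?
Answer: 34/307 + 4*√149/307 ≈ 0.26979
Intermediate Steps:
U(S, d) = -5 + √(S² + d²)/2
R = -7/2 (R = -(4 - 3*(6 - 2)*(-2))/8 = -(4 - 3*4*(-2))/8 = -(4 - 12*(-2))/8 = -(4 + 24)/8 = -⅛*28 = -7/2 ≈ -3.5000)
1/(R + U(14, -20)) = 1/(-7/2 + (-5 + √(14² + (-20)²)/2)) = 1/(-7/2 + (-5 + √(196 + 400)/2)) = 1/(-7/2 + (-5 + √596/2)) = 1/(-7/2 + (-5 + (2*√149)/2)) = 1/(-7/2 + (-5 + √149)) = 1/(-17/2 + √149)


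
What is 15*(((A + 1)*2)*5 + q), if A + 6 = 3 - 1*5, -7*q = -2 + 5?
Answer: -7395/7 ≈ -1056.4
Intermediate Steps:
q = -3/7 (q = -(-2 + 5)/7 = -⅐*3 = -3/7 ≈ -0.42857)
A = -8 (A = -6 + (3 - 1*5) = -6 + (3 - 5) = -6 - 2 = -8)
15*(((A + 1)*2)*5 + q) = 15*(((-8 + 1)*2)*5 - 3/7) = 15*(-7*2*5 - 3/7) = 15*(-14*5 - 3/7) = 15*(-70 - 3/7) = 15*(-493/7) = -7395/7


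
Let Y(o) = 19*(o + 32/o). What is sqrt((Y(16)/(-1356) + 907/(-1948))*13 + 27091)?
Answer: 9*sqrt(4050094879817)/110062 ≈ 164.57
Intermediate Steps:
Y(o) = 19*o + 608/o
sqrt((Y(16)/(-1356) + 907/(-1948))*13 + 27091) = sqrt(((19*16 + 608/16)/(-1356) + 907/(-1948))*13 + 27091) = sqrt(((304 + 608*(1/16))*(-1/1356) + 907*(-1/1948))*13 + 27091) = sqrt(((304 + 38)*(-1/1356) - 907/1948)*13 + 27091) = sqrt((342*(-1/1356) - 907/1948)*13 + 27091) = sqrt((-57/226 - 907/1948)*13 + 27091) = sqrt(-158009/220124*13 + 27091) = sqrt(-2054117/220124 + 27091) = sqrt(5961325167/220124) = 9*sqrt(4050094879817)/110062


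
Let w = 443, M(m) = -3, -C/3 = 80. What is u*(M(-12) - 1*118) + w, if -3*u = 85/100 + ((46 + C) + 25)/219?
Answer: 5862523/13140 ≈ 446.16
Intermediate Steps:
C = -240 (C = -3*80 = -240)
u = -343/13140 (u = -(85/100 + ((46 - 240) + 25)/219)/3 = -(85*(1/100) + (-194 + 25)*(1/219))/3 = -(17/20 - 169*1/219)/3 = -(17/20 - 169/219)/3 = -⅓*343/4380 = -343/13140 ≈ -0.026103)
u*(M(-12) - 1*118) + w = -343*(-3 - 1*118)/13140 + 443 = -343*(-3 - 118)/13140 + 443 = -343/13140*(-121) + 443 = 41503/13140 + 443 = 5862523/13140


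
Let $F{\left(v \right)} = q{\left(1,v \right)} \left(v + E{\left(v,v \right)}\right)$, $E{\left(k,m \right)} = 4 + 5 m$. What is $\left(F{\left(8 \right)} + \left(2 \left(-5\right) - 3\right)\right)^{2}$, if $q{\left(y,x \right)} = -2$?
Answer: $13689$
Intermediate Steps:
$F{\left(v \right)} = -8 - 12 v$ ($F{\left(v \right)} = - 2 \left(v + \left(4 + 5 v\right)\right) = - 2 \left(4 + 6 v\right) = -8 - 12 v$)
$\left(F{\left(8 \right)} + \left(2 \left(-5\right) - 3\right)\right)^{2} = \left(\left(-8 - 96\right) + \left(2 \left(-5\right) - 3\right)\right)^{2} = \left(\left(-8 - 96\right) - 13\right)^{2} = \left(-104 - 13\right)^{2} = \left(-117\right)^{2} = 13689$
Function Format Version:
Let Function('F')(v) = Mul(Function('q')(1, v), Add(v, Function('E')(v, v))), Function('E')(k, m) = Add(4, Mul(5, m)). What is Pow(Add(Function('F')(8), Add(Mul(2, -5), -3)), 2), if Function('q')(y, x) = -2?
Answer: 13689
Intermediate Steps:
Function('F')(v) = Add(-8, Mul(-12, v)) (Function('F')(v) = Mul(-2, Add(v, Add(4, Mul(5, v)))) = Mul(-2, Add(4, Mul(6, v))) = Add(-8, Mul(-12, v)))
Pow(Add(Function('F')(8), Add(Mul(2, -5), -3)), 2) = Pow(Add(Add(-8, Mul(-12, 8)), Add(Mul(2, -5), -3)), 2) = Pow(Add(Add(-8, -96), Add(-10, -3)), 2) = Pow(Add(-104, -13), 2) = Pow(-117, 2) = 13689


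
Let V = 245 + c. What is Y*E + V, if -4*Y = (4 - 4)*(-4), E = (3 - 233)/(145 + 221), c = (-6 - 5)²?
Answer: 366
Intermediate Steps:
c = 121 (c = (-11)² = 121)
V = 366 (V = 245 + 121 = 366)
E = -115/183 (E = -230/366 = -230*1/366 = -115/183 ≈ -0.62842)
Y = 0 (Y = -(4 - 4)*(-4)/4 = -0*(-4) = -¼*0 = 0)
Y*E + V = 0*(-115/183) + 366 = 0 + 366 = 366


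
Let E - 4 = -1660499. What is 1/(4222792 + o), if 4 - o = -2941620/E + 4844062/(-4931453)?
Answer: 1637730609847/6915800975755463578 ≈ 2.3681e-7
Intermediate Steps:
E = -1660495 (E = 4 - 1660499 = -1660495)
o = 5258338430754/1637730609847 (o = 4 - (-2941620/(-1660495) + 4844062/(-4931453)) = 4 - (-2941620*(-1/1660495) + 4844062*(-1/4931453)) = 4 - (588324/332099 - 4844062/4931453) = 4 - 1*1292584008634/1637730609847 = 4 - 1292584008634/1637730609847 = 5258338430754/1637730609847 ≈ 3.2107)
1/(4222792 + o) = 1/(4222792 + 5258338430754/1637730609847) = 1/(6915800975755463578/1637730609847) = 1637730609847/6915800975755463578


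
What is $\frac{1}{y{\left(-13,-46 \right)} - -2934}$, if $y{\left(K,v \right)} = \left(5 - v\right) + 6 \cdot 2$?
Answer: $\frac{1}{2997} \approx 0.00033367$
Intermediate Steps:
$y{\left(K,v \right)} = 17 - v$ ($y{\left(K,v \right)} = \left(5 - v\right) + 12 = 17 - v$)
$\frac{1}{y{\left(-13,-46 \right)} - -2934} = \frac{1}{\left(17 - -46\right) - -2934} = \frac{1}{\left(17 + 46\right) + 2934} = \frac{1}{63 + 2934} = \frac{1}{2997}$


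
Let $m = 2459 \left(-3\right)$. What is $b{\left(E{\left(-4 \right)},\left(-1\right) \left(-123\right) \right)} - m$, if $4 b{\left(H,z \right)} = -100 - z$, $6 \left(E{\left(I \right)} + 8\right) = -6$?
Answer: $\frac{29285}{4} \approx 7321.3$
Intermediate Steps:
$E{\left(I \right)} = -9$ ($E{\left(I \right)} = -8 + \frac{1}{6} \left(-6\right) = -8 - 1 = -9$)
$m = -7377$
$b{\left(H,z \right)} = -25 - \frac{z}{4}$ ($b{\left(H,z \right)} = \frac{-100 - z}{4} = -25 - \frac{z}{4}$)
$b{\left(E{\left(-4 \right)},\left(-1\right) \left(-123\right) \right)} - m = \left(-25 - \frac{\left(-1\right) \left(-123\right)}{4}\right) - -7377 = \left(-25 - \frac{123}{4}\right) + 7377 = - \frac{223}{4} + 7377 = \frac{29285}{4}$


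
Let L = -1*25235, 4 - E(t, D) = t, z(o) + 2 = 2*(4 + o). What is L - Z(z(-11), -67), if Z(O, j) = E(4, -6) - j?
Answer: -25302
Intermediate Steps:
z(o) = 6 + 2*o (z(o) = -2 + 2*(4 + o) = -2 + (8 + 2*o) = 6 + 2*o)
E(t, D) = 4 - t
Z(O, j) = -j (Z(O, j) = (4 - 1*4) - j = (4 - 4) - j = 0 - j = -j)
L = -25235
L - Z(z(-11), -67) = -25235 - (-1)*(-67) = -25235 - 1*67 = -25235 - 67 = -25302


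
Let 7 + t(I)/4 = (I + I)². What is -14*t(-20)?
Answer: -89208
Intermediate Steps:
t(I) = -28 + 16*I² (t(I) = -28 + 4*(I + I)² = -28 + 4*(2*I)² = -28 + 4*(4*I²) = -28 + 16*I²)
-14*t(-20) = -14*(-28 + 16*(-20)²) = -14*(-28 + 16*400) = -14*(-28 + 6400) = -14*6372 = -89208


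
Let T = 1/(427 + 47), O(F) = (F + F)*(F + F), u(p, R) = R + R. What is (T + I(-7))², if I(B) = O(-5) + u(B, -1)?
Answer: 2157881209/224676 ≈ 9604.4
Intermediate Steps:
u(p, R) = 2*R
O(F) = 4*F² (O(F) = (2*F)*(2*F) = 4*F²)
I(B) = 98 (I(B) = 4*(-5)² + 2*(-1) = 4*25 - 2 = 100 - 2 = 98)
T = 1/474 ≈ 0.0021097
(T + I(-7))² = (1/474 + 98)² = (46453/474)² = 2157881209/224676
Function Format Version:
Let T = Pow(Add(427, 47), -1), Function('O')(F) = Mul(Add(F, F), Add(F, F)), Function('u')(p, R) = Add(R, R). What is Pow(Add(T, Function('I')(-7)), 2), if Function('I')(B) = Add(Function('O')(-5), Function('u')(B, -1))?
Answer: Rational(2157881209, 224676) ≈ 9604.4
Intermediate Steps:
Function('u')(p, R) = Mul(2, R)
Function('O')(F) = Mul(4, Pow(F, 2)) (Function('O')(F) = Mul(Mul(2, F), Mul(2, F)) = Mul(4, Pow(F, 2)))
Function('I')(B) = 98 (Function('I')(B) = Add(Mul(4, Pow(-5, 2)), Mul(2, -1)) = Add(Mul(4, 25), -2) = Add(100, -2) = 98)
T = Rational(1, 474) (T = Pow(474, -1) = Rational(1, 474) ≈ 0.0021097)
Pow(Add(T, Function('I')(-7)), 2) = Pow(Add(Rational(1, 474), 98), 2) = Pow(Rational(46453, 474), 2) = Rational(2157881209, 224676)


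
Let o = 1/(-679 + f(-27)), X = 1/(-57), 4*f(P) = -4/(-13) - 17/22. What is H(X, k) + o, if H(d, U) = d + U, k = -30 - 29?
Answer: -2613587084/44283813 ≈ -59.019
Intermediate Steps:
f(P) = -133/1144 (f(P) = (-4/(-13) - 17/22)/4 = (-4*(-1/13) - 17*1/22)/4 = (4/13 - 17/22)/4 = (¼)*(-133/286) = -133/1144)
X = -1/57 ≈ -0.017544
k = -59
H(d, U) = U + d
o = -1144/776909 (o = 1/(-679 - 133/1144) = 1/(-776909/1144) = -1144/776909 ≈ -0.0014725)
H(X, k) + o = (-59 - 1/57) - 1144/776909 = -3364/57 - 1144/776909 = -2613587084/44283813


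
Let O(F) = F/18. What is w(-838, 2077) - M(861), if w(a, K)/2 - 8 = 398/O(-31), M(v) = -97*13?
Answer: 25259/31 ≈ 814.81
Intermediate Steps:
M(v) = -1261
O(F) = F/18 (O(F) = F*(1/18) = F/18)
w(a, K) = -13832/31 (w(a, K) = 16 + 2*(398/(((1/18)*(-31)))) = 16 + 2*(398/(-31/18)) = 16 + 2*(398*(-18/31)) = 16 + 2*(-7164/31) = 16 - 14328/31 = -13832/31)
w(-838, 2077) - M(861) = -13832/31 - 1*(-1261) = -13832/31 + 1261 = 25259/31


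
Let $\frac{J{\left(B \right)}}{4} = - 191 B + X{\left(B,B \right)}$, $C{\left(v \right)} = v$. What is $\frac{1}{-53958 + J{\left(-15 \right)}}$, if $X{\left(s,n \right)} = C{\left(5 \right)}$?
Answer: $- \frac{1}{42478} \approx -2.3542 \cdot 10^{-5}$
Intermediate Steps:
$X{\left(s,n \right)} = 5$
$J{\left(B \right)} = 20 - 764 B$ ($J{\left(B \right)} = 4 \left(- 191 B + 5\right) = 4 \left(5 - 191 B\right) = 20 - 764 B$)
$\frac{1}{-53958 + J{\left(-15 \right)}} = \frac{1}{-53958 + \left(20 - -11460\right)} = \frac{1}{-53958 + \left(20 + 11460\right)} = \frac{1}{-53958 + 11480} = \frac{1}{-42478} = - \frac{1}{42478}$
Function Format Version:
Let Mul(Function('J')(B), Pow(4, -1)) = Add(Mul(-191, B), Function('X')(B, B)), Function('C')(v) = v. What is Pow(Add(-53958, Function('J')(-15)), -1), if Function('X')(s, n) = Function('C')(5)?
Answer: Rational(-1, 42478) ≈ -2.3542e-5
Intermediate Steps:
Function('X')(s, n) = 5
Function('J')(B) = Add(20, Mul(-764, B)) (Function('J')(B) = Mul(4, Add(Mul(-191, B), 5)) = Mul(4, Add(5, Mul(-191, B))) = Add(20, Mul(-764, B)))
Pow(Add(-53958, Function('J')(-15)), -1) = Pow(Add(-53958, Add(20, Mul(-764, -15))), -1) = Pow(Add(-53958, Add(20, 11460)), -1) = Pow(Add(-53958, 11480), -1) = Pow(-42478, -1) = Rational(-1, 42478)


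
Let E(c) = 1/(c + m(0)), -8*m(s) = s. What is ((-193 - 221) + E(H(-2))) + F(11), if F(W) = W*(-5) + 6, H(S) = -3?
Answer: -1390/3 ≈ -463.33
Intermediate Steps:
m(s) = -s/8
F(W) = 6 - 5*W (F(W) = -5*W + 6 = 6 - 5*W)
E(c) = 1/c (E(c) = 1/(c - ⅛*0) = 1/(c + 0) = 1/c)
((-193 - 221) + E(H(-2))) + F(11) = ((-193 - 221) + 1/(-3)) + (6 - 5*11) = (-414 - ⅓) + (6 - 55) = -1243/3 - 49 = -1390/3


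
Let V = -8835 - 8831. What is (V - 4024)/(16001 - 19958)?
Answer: 7230/1319 ≈ 5.4814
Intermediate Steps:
V = -17666
(V - 4024)/(16001 - 19958) = (-17666 - 4024)/(16001 - 19958) = -21690/(-3957) = -21690*(-1/3957) = 7230/1319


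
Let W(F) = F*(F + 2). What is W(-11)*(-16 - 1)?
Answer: -1683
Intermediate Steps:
W(F) = F*(2 + F)
W(-11)*(-16 - 1) = (-11*(2 - 11))*(-16 - 1) = -11*(-9)*(-17) = 99*(-17) = -1683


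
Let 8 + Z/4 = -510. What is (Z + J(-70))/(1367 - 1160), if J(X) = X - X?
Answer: -2072/207 ≈ -10.010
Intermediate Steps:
Z = -2072 (Z = -32 + 4*(-510) = -32 - 2040 = -2072)
J(X) = 0
(Z + J(-70))/(1367 - 1160) = (-2072 + 0)/(1367 - 1160) = -2072/207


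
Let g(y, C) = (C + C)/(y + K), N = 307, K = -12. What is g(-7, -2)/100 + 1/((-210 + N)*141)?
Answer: 14152/6496575 ≈ 0.0021784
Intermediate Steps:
g(y, C) = 2*C/(-12 + y) (g(y, C) = (C + C)/(y - 12) = (2*C)/(-12 + y) = 2*C/(-12 + y))
g(-7, -2)/100 + 1/((-210 + N)*141) = (2*(-2)/(-12 - 7))/100 + 1/((-210 + 307)*141) = (2*(-2)/(-19))*(1/100) + (1/141)/97 = (2*(-2)*(-1/19))*(1/100) + (1/97)*(1/141) = (4/19)*(1/100) + 1/13677 = 1/475 + 1/13677 = 14152/6496575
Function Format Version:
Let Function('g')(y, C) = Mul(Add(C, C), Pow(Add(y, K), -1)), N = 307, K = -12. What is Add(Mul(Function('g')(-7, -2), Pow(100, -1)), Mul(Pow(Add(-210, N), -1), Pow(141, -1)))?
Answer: Rational(14152, 6496575) ≈ 0.0021784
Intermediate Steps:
Function('g')(y, C) = Mul(2, C, Pow(Add(-12, y), -1)) (Function('g')(y, C) = Mul(Add(C, C), Pow(Add(y, -12), -1)) = Mul(Mul(2, C), Pow(Add(-12, y), -1)) = Mul(2, C, Pow(Add(-12, y), -1)))
Add(Mul(Function('g')(-7, -2), Pow(100, -1)), Mul(Pow(Add(-210, N), -1), Pow(141, -1))) = Add(Mul(Mul(2, -2, Pow(Add(-12, -7), -1)), Pow(100, -1)), Mul(Pow(Add(-210, 307), -1), Pow(141, -1))) = Add(Mul(Mul(2, -2, Pow(-19, -1)), Rational(1, 100)), Mul(Pow(97, -1), Rational(1, 141))) = Add(Mul(Mul(2, -2, Rational(-1, 19)), Rational(1, 100)), Mul(Rational(1, 97), Rational(1, 141))) = Add(Mul(Rational(4, 19), Rational(1, 100)), Rational(1, 13677)) = Add(Rational(1, 475), Rational(1, 13677)) = Rational(14152, 6496575)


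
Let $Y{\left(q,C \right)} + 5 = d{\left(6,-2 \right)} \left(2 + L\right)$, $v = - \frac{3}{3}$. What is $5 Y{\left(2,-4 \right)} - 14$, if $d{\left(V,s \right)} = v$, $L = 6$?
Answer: $-79$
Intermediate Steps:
$v = -1$ ($v = \left(-3\right) \frac{1}{3} = -1$)
$d{\left(V,s \right)} = -1$
$Y{\left(q,C \right)} = -13$ ($Y{\left(q,C \right)} = -5 - \left(2 + 6\right) = -5 - 8 = -13$)
$5 Y{\left(2,-4 \right)} - 14 = 5 \left(-13\right) - 14 = -65 - 14 = -79$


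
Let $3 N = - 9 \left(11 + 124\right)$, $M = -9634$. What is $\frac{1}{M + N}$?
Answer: $- \frac{1}{10039} \approx -9.9611 \cdot 10^{-5}$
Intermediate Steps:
$N = -405$ ($N = \frac{\left(-9\right) \left(11 + 124\right)}{3} = \frac{\left(-9\right) 135}{3} = \frac{1}{3} \left(-1215\right) = -405$)
$\frac{1}{M + N} = \frac{1}{-9634 - 405} = \frac{1}{-10039} = - \frac{1}{10039}$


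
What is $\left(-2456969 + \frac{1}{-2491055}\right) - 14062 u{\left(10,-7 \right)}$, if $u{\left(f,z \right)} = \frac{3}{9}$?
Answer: $- \frac{18396363952298}{7473165} \approx -2.4617 \cdot 10^{6}$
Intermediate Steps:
$u{\left(f,z \right)} = \frac{1}{3}$ ($u{\left(f,z \right)} = 3 \cdot \frac{1}{9} = \frac{1}{3}$)
$\left(-2456969 + \frac{1}{-2491055}\right) - 14062 u{\left(10,-7 \right)} = \left(-2456969 + \frac{1}{-2491055}\right) - \frac{14062}{3} = \left(-2456969 - \frac{1}{2491055}\right) - \frac{14062}{3} = - \frac{6120444912296}{2491055} - \frac{14062}{3} = - \frac{18396363952298}{7473165}$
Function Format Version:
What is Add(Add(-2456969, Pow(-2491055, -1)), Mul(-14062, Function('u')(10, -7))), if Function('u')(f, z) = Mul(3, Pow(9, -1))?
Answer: Rational(-18396363952298, 7473165) ≈ -2.4617e+6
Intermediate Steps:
Function('u')(f, z) = Rational(1, 3) (Function('u')(f, z) = Mul(3, Rational(1, 9)) = Rational(1, 3))
Add(Add(-2456969, Pow(-2491055, -1)), Mul(-14062, Function('u')(10, -7))) = Add(Add(-2456969, Pow(-2491055, -1)), Mul(-14062, Rational(1, 3))) = Add(Add(-2456969, Rational(-1, 2491055)), Rational(-14062, 3)) = Add(Rational(-6120444912296, 2491055), Rational(-14062, 3)) = Rational(-18396363952298, 7473165)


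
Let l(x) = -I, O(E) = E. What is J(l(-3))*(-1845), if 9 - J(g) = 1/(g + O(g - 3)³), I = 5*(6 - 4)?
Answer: -36649080/2207 ≈ -16606.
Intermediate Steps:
I = 10 (I = 5*2 = 10)
l(x) = -10 (l(x) = -1*10 = -10)
J(g) = 9 - 1/(g + (-3 + g)³) (J(g) = 9 - 1/(g + (g - 3)³) = 9 - 1/(g + (-3 + g)³))
J(l(-3))*(-1845) = ((-1 + 9*(-10) + 9*(-3 - 10)³)/(-10 + (-3 - 10)³))*(-1845) = ((-1 - 90 + 9*(-13)³)/(-10 + (-13)³))*(-1845) = ((-1 - 90 + 9*(-2197))/(-10 - 2197))*(-1845) = ((-1 - 90 - 19773)/(-2207))*(-1845) = -1/2207*(-19864)*(-1845) = (19864/2207)*(-1845) = -36649080/2207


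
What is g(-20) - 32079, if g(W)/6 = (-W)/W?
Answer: -32085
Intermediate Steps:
g(W) = -6 (g(W) = 6*((-W)/W) = 6*(-1) = -6)
g(-20) - 32079 = -6 - 32079 = -32085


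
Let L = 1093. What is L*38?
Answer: 41534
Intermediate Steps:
L*38 = 1093*38 = 41534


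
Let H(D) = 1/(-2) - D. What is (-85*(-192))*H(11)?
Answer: -187680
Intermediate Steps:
H(D) = -1/2 - D
(-85*(-192))*H(11) = (-85*(-192))*(-1/2 - 1*11) = 16320*(-1/2 - 11) = 16320*(-23/2) = -187680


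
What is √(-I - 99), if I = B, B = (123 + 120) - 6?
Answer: 4*I*√21 ≈ 18.33*I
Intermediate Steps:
B = 237 (B = 243 - 6 = 237)
I = 237
√(-I - 99) = √(-1*237 - 99) = √(-237 - 99) = √(-336) = 4*I*√21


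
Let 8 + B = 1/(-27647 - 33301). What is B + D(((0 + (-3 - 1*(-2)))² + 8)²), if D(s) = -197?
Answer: -12494341/60948 ≈ -205.00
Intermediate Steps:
B = -487585/60948 (B = -8 + 1/(-27647 - 33301) = -8 + 1/(-60948) = -8 - 1/60948 = -487585/60948 ≈ -8.0000)
B + D(((0 + (-3 - 1*(-2)))² + 8)²) = -487585/60948 - 197 = -12494341/60948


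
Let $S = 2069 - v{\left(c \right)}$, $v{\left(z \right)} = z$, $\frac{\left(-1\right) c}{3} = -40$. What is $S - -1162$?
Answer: $3111$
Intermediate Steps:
$c = 120$ ($c = \left(-3\right) \left(-40\right) = 120$)
$S = 1949$ ($S = 2069 - 120 = 1949$)
$S - -1162 = 1949 - -1162 = 1949 + 1162 = 3111$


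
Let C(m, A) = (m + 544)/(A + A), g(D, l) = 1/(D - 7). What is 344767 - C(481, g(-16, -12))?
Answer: 713109/2 ≈ 3.5655e+5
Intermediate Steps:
g(D, l) = 1/(-7 + D)
C(m, A) = (544 + m)/(2*A) (C(m, A) = (544 + m)/((2*A)) = (544 + m)*(1/(2*A)) = (544 + m)/(2*A))
344767 - C(481, g(-16, -12)) = 344767 - (544 + 481)/(2*(1/(-7 - 16))) = 344767 - 1025/(2*(1/(-23))) = 344767 - 1025/(2*(-1/23)) = 344767 - (-23)*1025/2 = 344767 - 1*(-23575/2) = 344767 + 23575/2 = 713109/2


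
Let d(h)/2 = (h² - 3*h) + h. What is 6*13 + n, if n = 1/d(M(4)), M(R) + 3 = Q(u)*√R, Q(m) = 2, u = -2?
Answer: 155/2 ≈ 77.500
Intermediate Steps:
M(R) = -3 + 2*√R
d(h) = -4*h + 2*h² (d(h) = 2*((h² - 3*h) + h) = 2*(h² - 2*h) = -4*h + 2*h²)
n = -½ (n = 1/(2*(-3 + 2*√4)*(-2 + (-3 + 2*√4))) = 1/(2*(-3 + 2*2)*(-2 + (-3 + 2*2))) = 1/(2*(-3 + 4)*(-2 + (-3 + 4))) = 1/(2*1*(-2 + 1)) = 1/(2*1*(-1)) = 1/(-2) = -½ ≈ -0.50000)
6*13 + n = 6*13 - ½ = 78 - ½ = 155/2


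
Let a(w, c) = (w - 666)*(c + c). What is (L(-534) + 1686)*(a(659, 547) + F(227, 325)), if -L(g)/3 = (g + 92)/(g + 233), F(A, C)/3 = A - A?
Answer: -553739040/43 ≈ -1.2878e+7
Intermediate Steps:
a(w, c) = 2*c*(-666 + w) (a(w, c) = (-666 + w)*(2*c) = 2*c*(-666 + w))
F(A, C) = 0 (F(A, C) = 3*(A - A) = 3*0 = 0)
L(g) = -3*(92 + g)/(233 + g) (L(g) = -3*(g + 92)/(g + 233) = -3*(92 + g)/(233 + g))
(L(-534) + 1686)*(a(659, 547) + F(227, 325)) = (3*(-92 - 1*(-534))/(233 - 534) + 1686)*(2*547*(-666 + 659) + 0) = (3*(-92 + 534)/(-301) + 1686)*(2*547*(-7) + 0) = (3*(-1/301)*442 + 1686)*(-7658 + 0) = (-1326/301 + 1686)*(-7658) = (506160/301)*(-7658) = -553739040/43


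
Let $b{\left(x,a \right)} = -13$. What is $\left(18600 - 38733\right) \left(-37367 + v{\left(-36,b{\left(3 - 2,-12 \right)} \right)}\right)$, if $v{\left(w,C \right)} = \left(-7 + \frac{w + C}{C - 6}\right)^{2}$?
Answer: $\frac{271441783323}{361} \approx 7.5192 \cdot 10^{8}$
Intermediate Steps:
$v{\left(w,C \right)} = \left(-7 + \frac{C + w}{-6 + C}\right)^{2}$
$\left(18600 - 38733\right) \left(-37367 + v{\left(-36,b{\left(3 - 2,-12 \right)} \right)}\right) = \left(18600 - 38733\right) \left(-37367 + \frac{\left(42 - 36 - -78\right)^{2}}{\left(-6 - 13\right)^{2}}\right) = - 20133 \left(-37367 + \frac{\left(42 - 36 + 78\right)^{2}}{361}\right) = - 20133 \left(-37367 + \frac{84^{2}}{361}\right) = - 20133 \left(-37367 + \frac{1}{361} \cdot 7056\right) = - 20133 \left(-37367 + \frac{7056}{361}\right) = \left(-20133\right) \left(- \frac{13482431}{361}\right) = \frac{271441783323}{361}$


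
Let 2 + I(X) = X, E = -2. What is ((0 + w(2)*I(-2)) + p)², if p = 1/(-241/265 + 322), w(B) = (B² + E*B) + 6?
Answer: 4169237180641/7240137921 ≈ 575.85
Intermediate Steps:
I(X) = -2 + X
w(B) = 6 + B² - 2*B (w(B) = (B² - 2*B) + 6 = 6 + B² - 2*B)
p = 265/85089 (p = 1/(-241*1/265 + 322) = 1/(-241/265 + 322) = 1/(85089/265) = 265/85089 ≈ 0.0031144)
((0 + w(2)*I(-2)) + p)² = ((0 + (6 + 2² - 2*2)*(-2 - 2)) + 265/85089)² = ((0 + (6 + 4 - 4)*(-4)) + 265/85089)² = ((0 + 6*(-4)) + 265/85089)² = ((0 - 24) + 265/85089)² = (-24 + 265/85089)² = (-2041871/85089)² = 4169237180641/7240137921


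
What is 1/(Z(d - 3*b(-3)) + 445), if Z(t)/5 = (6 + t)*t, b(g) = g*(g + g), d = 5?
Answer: 1/10980 ≈ 9.1075e-5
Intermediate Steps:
b(g) = 2*g**2 (b(g) = g*(2*g) = 2*g**2)
Z(t) = 5*t*(6 + t) (Z(t) = 5*((6 + t)*t) = 5*(t*(6 + t)) = 5*t*(6 + t))
1/(Z(d - 3*b(-3)) + 445) = 1/(5*(5 - 6*(-3)**2)*(6 + (5 - 6*(-3)**2)) + 445) = 1/(5*(5 - 6*9)*(6 + (5 - 6*9)) + 445) = 1/(5*(5 - 3*18)*(6 + (5 - 3*18)) + 445) = 1/(5*(5 - 54)*(6 + (5 - 54)) + 445) = 1/(5*(-49)*(6 - 49) + 445) = 1/(5*(-49)*(-43) + 445) = 1/(10535 + 445) = 1/10980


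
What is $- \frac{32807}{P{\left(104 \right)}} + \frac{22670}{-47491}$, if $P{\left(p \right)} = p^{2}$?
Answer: $- \frac{1803235957}{513662656} \approx -3.5105$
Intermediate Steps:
$- \frac{32807}{P{\left(104 \right)}} + \frac{22670}{-47491} = - \frac{32807}{104^{2}} + \frac{22670}{-47491} = - \frac{32807}{10816} + 22670 \left(- \frac{1}{47491}\right) = \left(-32807\right) \frac{1}{10816} - \frac{22670}{47491} = - \frac{32807}{10816} - \frac{22670}{47491} = - \frac{1803235957}{513662656}$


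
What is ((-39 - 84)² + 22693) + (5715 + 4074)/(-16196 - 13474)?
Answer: 374056317/9890 ≈ 37822.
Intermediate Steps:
((-39 - 84)² + 22693) + (5715 + 4074)/(-16196 - 13474) = ((-123)² + 22693) + 9789/(-29670) = (15129 + 22693) + 9789*(-1/29670) = 37822 - 3263/9890 = 374056317/9890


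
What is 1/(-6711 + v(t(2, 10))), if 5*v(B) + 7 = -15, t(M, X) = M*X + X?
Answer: -5/33577 ≈ -0.00014891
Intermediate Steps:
t(M, X) = X + M*X
v(B) = -22/5 (v(B) = -7/5 + (⅕)*(-15) = -7/5 - 3 = -22/5)
1/(-6711 + v(t(2, 10))) = 1/(-6711 - 22/5) = 1/(-33577/5) = -5/33577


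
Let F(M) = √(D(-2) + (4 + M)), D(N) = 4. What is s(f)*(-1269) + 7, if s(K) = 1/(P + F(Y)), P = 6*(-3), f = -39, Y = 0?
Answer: 12527/158 + 1269*√2/158 ≈ 90.643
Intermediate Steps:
F(M) = √(8 + M) (F(M) = √(4 + (4 + M)) = √(8 + M))
P = -18
s(K) = 1/(-18 + 2*√2) (s(K) = 1/(-18 + √(8 + 0)) = 1/(-18 + √8) = 1/(-18 + 2*√2))
s(f)*(-1269) + 7 = (-9/158 - √2/158)*(-1269) + 7 = (11421/158 + 1269*√2/158) + 7 = 12527/158 + 1269*√2/158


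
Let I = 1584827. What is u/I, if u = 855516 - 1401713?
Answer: -546197/1584827 ≈ -0.34464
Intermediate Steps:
u = -546197
u/I = -546197/1584827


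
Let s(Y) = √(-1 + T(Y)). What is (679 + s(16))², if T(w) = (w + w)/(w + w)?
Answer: 461041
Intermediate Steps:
T(w) = 1 (T(w) = (2*w)/((2*w)) = (2*w)*(1/(2*w)) = 1)
s(Y) = 0 (s(Y) = √(-1 + 1) = √0 = 0)
(679 + s(16))² = (679 + 0)² = 679² = 461041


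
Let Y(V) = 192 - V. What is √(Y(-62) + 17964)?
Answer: √18218 ≈ 134.97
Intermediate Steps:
√(Y(-62) + 17964) = √((192 - 1*(-62)) + 17964) = √((192 + 62) + 17964) = √(254 + 17964) = √18218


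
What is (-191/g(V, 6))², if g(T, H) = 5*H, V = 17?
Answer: 36481/900 ≈ 40.534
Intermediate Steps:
(-191/g(V, 6))² = (-191/(5*6))² = (-191/30)² = 36481/900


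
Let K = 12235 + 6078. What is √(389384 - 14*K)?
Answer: 9*√1642 ≈ 364.69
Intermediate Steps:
K = 18313
√(389384 - 14*K) = √(389384 - 14*18313) = √(389384 - 256382) = √133002 = 9*√1642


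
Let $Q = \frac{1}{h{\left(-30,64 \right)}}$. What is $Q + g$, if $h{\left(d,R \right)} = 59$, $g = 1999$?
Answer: $\frac{117942}{59} \approx 1999.0$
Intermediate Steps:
$Q = \frac{1}{59} \approx 0.016949$
$Q + g = \frac{1}{59} + 1999 = \frac{117942}{59}$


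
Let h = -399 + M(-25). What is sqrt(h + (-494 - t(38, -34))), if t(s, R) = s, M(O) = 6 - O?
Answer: 30*I ≈ 30.0*I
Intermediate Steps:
h = -368 (h = -399 + (6 - 1*(-25)) = -399 + (6 + 25) = -399 + 31 = -368)
sqrt(h + (-494 - t(38, -34))) = sqrt(-368 + (-494 - 1*38)) = sqrt(-368 + (-494 - 38)) = sqrt(-368 - 532) = sqrt(-900) = 30*I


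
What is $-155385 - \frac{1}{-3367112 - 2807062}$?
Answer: $- \frac{959374026989}{6174174} \approx -1.5539 \cdot 10^{5}$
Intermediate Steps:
$-155385 - \frac{1}{-3367112 - 2807062} = -155385 - \frac{1}{-6174174} = -155385 - - \frac{1}{6174174} = -155385 + \frac{1}{6174174} = - \frac{959374026989}{6174174}$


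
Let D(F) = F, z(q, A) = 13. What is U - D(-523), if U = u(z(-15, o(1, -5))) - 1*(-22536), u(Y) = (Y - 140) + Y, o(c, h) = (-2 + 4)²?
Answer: 22945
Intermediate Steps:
o(c, h) = 4 (o(c, h) = 2² = 4)
u(Y) = -140 + 2*Y (u(Y) = (-140 + Y) + Y = -140 + 2*Y)
U = 22422 (U = (-140 + 2*13) - 1*(-22536) = (-140 + 26) + 22536 = -114 + 22536 = 22422)
U - D(-523) = 22422 - 1*(-523) = 22422 + 523 = 22945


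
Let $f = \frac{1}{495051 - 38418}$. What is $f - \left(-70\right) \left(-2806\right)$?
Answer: $- \frac{89691853859}{456633} \approx -1.9642 \cdot 10^{5}$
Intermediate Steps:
$f = \frac{1}{456633} \approx 2.1899 \cdot 10^{-6}$
$f - \left(-70\right) \left(-2806\right) = \frac{1}{456633} - \left(-70\right) \left(-2806\right) = \frac{1}{456633} - 196420 = - \frac{89691853859}{456633}$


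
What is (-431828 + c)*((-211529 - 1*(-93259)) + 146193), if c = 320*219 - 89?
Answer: -10103574551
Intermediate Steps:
c = 69991 (c = 70080 - 89 = 69991)
(-431828 + c)*((-211529 - 1*(-93259)) + 146193) = (-431828 + 69991)*((-211529 - 1*(-93259)) + 146193) = -361837*((-211529 + 93259) + 146193) = -361837*(-118270 + 146193) = -361837*27923 = -10103574551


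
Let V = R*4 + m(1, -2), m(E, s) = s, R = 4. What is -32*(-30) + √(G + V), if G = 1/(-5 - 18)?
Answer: 960 + √7383/23 ≈ 963.74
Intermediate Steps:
V = 14 (V = 4*4 - 2 = 16 - 2 = 14)
G = -1/23 (G = 1/(-23) = -1/23 ≈ -0.043478)
-32*(-30) + √(G + V) = -32*(-30) + √(-1/23 + 14) = 960 + √(321/23) = 960 + √7383/23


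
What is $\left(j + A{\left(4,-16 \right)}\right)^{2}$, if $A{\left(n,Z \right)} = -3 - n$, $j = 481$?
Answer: $224676$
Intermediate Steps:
$\left(j + A{\left(4,-16 \right)}\right)^{2} = \left(481 - 7\right)^{2} = 474^{2} = 224676$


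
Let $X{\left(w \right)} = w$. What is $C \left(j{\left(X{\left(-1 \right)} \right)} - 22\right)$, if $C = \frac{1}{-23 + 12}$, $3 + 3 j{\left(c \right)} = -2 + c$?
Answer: $\frac{24}{11} \approx 2.1818$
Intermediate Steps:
$j{\left(c \right)} = - \frac{5}{3} + \frac{c}{3}$ ($j{\left(c \right)} = -1 + \frac{-2 + c}{3} = -1 + \left(- \frac{2}{3} + \frac{c}{3}\right) = - \frac{5}{3} + \frac{c}{3}$)
$C = - \frac{1}{11}$ ($C = \frac{1}{-11} = - \frac{1}{11} \approx -0.090909$)
$C \left(j{\left(X{\left(-1 \right)} \right)} - 22\right) = - \frac{\left(- \frac{5}{3} + \frac{1}{3} \left(-1\right)\right) - 22}{11} = - \frac{\left(- \frac{5}{3} - \frac{1}{3}\right) - 22}{11} = - \frac{-2 - 22}{11} = \left(- \frac{1}{11}\right) \left(-24\right) = \frac{24}{11}$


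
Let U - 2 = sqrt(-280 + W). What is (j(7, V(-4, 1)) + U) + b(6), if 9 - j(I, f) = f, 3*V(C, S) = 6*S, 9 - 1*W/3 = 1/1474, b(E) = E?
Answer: 15 + 5*I*sqrt(21987658)/1474 ≈ 15.0 + 15.906*I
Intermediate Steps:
W = 39795/1474 (W = 27 - 3/1474 = 39795/1474 ≈ 26.998)
V(C, S) = 2*S (V(C, S) = (6*S)/3 = 2*S)
U = 2 + 5*I*sqrt(21987658)/1474 (U = 2 + sqrt(-280 + 39795/1474) = 2 + sqrt(-372925/1474) = 2 + 5*I*sqrt(21987658)/1474 ≈ 2.0 + 15.906*I)
j(I, f) = 9 - f
(j(7, V(-4, 1)) + U) + b(6) = ((9 - 2) + (2 + 5*I*sqrt(21987658)/1474)) + 6 = (7 + (2 + 5*I*sqrt(21987658)/1474)) + 6 = (9 + 5*I*sqrt(21987658)/1474) + 6 = 15 + 5*I*sqrt(21987658)/1474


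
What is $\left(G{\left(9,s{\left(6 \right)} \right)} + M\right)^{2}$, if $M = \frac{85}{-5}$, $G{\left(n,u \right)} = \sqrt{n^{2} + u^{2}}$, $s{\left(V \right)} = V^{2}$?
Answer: $1666 - 306 \sqrt{17} \approx 404.33$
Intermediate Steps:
$M = -17$ ($M = 85 \left(- \frac{1}{5}\right) = -17$)
$\left(G{\left(9,s{\left(6 \right)} \right)} + M\right)^{2} = \left(\sqrt{9^{2} + \left(6^{2}\right)^{2}} - 17\right)^{2} = \left(\sqrt{81 + 36^{2}} - 17\right)^{2} = \left(\sqrt{81 + 1296} - 17\right)^{2} = \left(\sqrt{1377} - 17\right)^{2} = \left(9 \sqrt{17} - 17\right)^{2} = \left(-17 + 9 \sqrt{17}\right)^{2}$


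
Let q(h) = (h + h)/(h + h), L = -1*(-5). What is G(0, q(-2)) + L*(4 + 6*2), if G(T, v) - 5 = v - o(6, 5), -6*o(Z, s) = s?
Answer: 521/6 ≈ 86.833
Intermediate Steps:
L = 5
o(Z, s) = -s/6
q(h) = 1 (q(h) = (2*h)/((2*h)) = (2*h)*(1/(2*h)) = 1)
G(T, v) = 35/6 + v (G(T, v) = 5 + (v - (-1)*5/6) = 5 + (v - 1*(-⅚)) = 5 + (v + ⅚) = 5 + (⅚ + v) = 35/6 + v)
G(0, q(-2)) + L*(4 + 6*2) = (35/6 + 1) + 5*(4 + 6*2) = 41/6 + 5*(4 + 12) = 41/6 + 5*16 = 41/6 + 80 = 521/6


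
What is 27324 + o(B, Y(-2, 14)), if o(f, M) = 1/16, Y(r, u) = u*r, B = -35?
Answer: 437185/16 ≈ 27324.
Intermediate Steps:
Y(r, u) = r*u
o(f, M) = 1/16
27324 + o(B, Y(-2, 14)) = 27324 + 1/16 = 437185/16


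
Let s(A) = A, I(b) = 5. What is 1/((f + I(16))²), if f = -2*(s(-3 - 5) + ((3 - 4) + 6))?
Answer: 1/121 ≈ 0.0082645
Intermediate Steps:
f = 6 (f = -2*((-3 - 5) + ((3 - 4) + 6)) = -2*(-8 + (-1 + 6)) = -2*(-8 + 5) = -2*(-3) = 6)
1/((f + I(16))²) = 1/((6 + 5)²) = 1/(11²) = 1/121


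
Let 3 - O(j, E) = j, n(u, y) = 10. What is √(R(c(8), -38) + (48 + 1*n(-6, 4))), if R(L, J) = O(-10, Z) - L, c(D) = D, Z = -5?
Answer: 3*√7 ≈ 7.9373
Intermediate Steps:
O(j, E) = 3 - j
R(L, J) = 13 - L (R(L, J) = (3 - 1*(-10)) - L = (3 + 10) - L = 13 - L)
√(R(c(8), -38) + (48 + 1*n(-6, 4))) = √((13 - 1*8) + (48 + 1*10)) = √((13 - 8) + (48 + 10)) = √(5 + 58) = √63 = 3*√7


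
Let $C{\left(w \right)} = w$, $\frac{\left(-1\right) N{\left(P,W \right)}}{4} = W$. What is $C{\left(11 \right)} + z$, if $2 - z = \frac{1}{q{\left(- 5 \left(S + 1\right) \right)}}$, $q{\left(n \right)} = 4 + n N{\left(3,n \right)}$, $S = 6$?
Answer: $\frac{63649}{4896} \approx 13.0$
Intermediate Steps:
$N{\left(P,W \right)} = - 4 W$
$q{\left(n \right)} = 4 - 4 n^{2}$ ($q{\left(n \right)} = 4 + n \left(- 4 n\right) = 4 - 4 n^{2}$)
$z = \frac{9793}{4896}$ ($z = 2 - \frac{1}{4 - 4 \left(- 5 \left(6 + 1\right)\right)^{2}} = 2 - \frac{1}{4 - 4 \left(\left(-5\right) 7\right)^{2}} = 2 - \frac{1}{4 - 4 \left(-35\right)^{2}} = 2 - \frac{1}{4 - 4900} = 2 - \frac{1}{-4896} = 2 - - \frac{1}{4896} = 2 + \frac{1}{4896} = \frac{9793}{4896} \approx 2.0002$)
$C{\left(11 \right)} + z = 11 + \frac{9793}{4896} = \frac{63649}{4896}$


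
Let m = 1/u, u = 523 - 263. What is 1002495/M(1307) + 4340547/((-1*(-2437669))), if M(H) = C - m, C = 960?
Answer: 636458652070953/608439744731 ≈ 1046.1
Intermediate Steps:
u = 260
m = 1/260 ≈ 0.0038462
M(H) = 249599/260 (M(H) = 960 - 1*1/260 = 960 - 1/260 = 249599/260)
1002495/M(1307) + 4340547/((-1*(-2437669))) = 1002495/(249599/260) + 4340547/((-1*(-2437669))) = 1002495*(260/249599) + 4340547/2437669 = 260648700/249599 + 4340547*(1/2437669) = 260648700/249599 + 4340547/2437669 = 636458652070953/608439744731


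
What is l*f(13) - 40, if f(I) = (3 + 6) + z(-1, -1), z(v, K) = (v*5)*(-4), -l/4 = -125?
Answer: 14460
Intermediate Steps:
l = 500 (l = -4*(-125) = 500)
z(v, K) = -20*v (z(v, K) = (5*v)*(-4) = -20*v)
f(I) = 29 (f(I) = (3 + 6) - 20*(-1) = 9 + 20 = 29)
l*f(13) - 40 = 500*29 - 40 = 14500 - 40 = 14460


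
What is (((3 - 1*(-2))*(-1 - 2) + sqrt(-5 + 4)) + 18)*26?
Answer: 78 + 26*I ≈ 78.0 + 26.0*I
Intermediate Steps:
(((3 - 1*(-2))*(-1 - 2) + sqrt(-5 + 4)) + 18)*26 = (((3 + 2)*(-3) + sqrt(-1)) + 18)*26 = ((5*(-3) + I) + 18)*26 = ((-15 + I) + 18)*26 = (3 + I)*26 = 78 + 26*I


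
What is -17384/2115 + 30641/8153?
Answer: -76926037/17243595 ≈ -4.4611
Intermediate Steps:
-17384/2115 + 30641/8153 = -76926037/17243595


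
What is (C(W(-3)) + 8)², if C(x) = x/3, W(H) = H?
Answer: 49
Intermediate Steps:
C(x) = x/3 (C(x) = x*(⅓) = x/3)
(C(W(-3)) + 8)² = ((⅓)*(-3) + 8)² = (-1 + 8)² = 7² = 49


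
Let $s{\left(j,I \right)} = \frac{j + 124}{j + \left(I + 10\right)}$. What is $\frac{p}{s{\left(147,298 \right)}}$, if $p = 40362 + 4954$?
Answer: $\frac{20618780}{271} \approx 76084.0$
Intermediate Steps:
$s{\left(j,I \right)} = \frac{124 + j}{10 + I + j}$ ($s{\left(j,I \right)} = \frac{124 + j}{j + \left(10 + I\right)} = \frac{124 + j}{10 + I + j}$)
$p = 45316$
$\frac{p}{s{\left(147,298 \right)}} = \frac{45316}{\frac{1}{10 + 298 + 147} \left(124 + 147\right)} = \frac{45316}{\frac{1}{455} \cdot 271} = \frac{45316}{\frac{271}{455}} = 45316 \cdot \frac{455}{271} = \frac{20618780}{271}$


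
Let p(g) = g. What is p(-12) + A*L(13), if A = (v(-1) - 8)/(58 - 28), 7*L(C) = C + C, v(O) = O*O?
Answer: -193/15 ≈ -12.867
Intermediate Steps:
v(O) = O**2
L(C) = 2*C/7 (L(C) = (C + C)/7 = (2*C)/7 = 2*C/7)
A = -7/30 (A = ((-1)**2 - 8)/(58 - 28) = (1 - 8)/30 = -7*1/30 = -7/30 ≈ -0.23333)
p(-12) + A*L(13) = -12 - 13/15 = -193/15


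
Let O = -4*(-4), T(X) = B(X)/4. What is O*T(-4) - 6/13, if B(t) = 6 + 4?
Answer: 514/13 ≈ 39.538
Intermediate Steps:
B(t) = 10
T(X) = 5/2 (T(X) = 10/4 = 10*(¼) = 5/2)
O = 16
O*T(-4) - 6/13 = 16*(5/2) - 6/13 = 40 - 6*1/13 = 40 - 6/13 = 514/13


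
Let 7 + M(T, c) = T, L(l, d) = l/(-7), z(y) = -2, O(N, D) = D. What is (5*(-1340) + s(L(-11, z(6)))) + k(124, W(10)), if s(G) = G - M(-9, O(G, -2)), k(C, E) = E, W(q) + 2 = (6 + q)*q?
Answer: -45671/7 ≈ -6524.4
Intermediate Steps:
W(q) = -2 + q*(6 + q) (W(q) = -2 + (6 + q)*q = -2 + q*(6 + q))
L(l, d) = -l/7 (L(l, d) = l*(-⅐) = -l/7)
M(T, c) = -7 + T
s(G) = 16 + G (s(G) = G - (-7 - 9) = G - 1*(-16) = G + 16 = 16 + G)
(5*(-1340) + s(L(-11, z(6)))) + k(124, W(10)) = (5*(-1340) + (16 - ⅐*(-11))) + (-2 + 10² + 6*10) = (-6700 + (16 + 11/7)) + (-2 + 100 + 60) = (-6700 + 123/7) + 158 = -46777/7 + 158 = -45671/7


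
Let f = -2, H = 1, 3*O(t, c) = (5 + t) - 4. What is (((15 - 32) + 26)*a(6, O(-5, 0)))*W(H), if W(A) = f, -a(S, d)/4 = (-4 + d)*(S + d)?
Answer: -1792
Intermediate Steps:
O(t, c) = ⅓ + t/3 (O(t, c) = ((5 + t) - 4)/3 = (1 + t)/3 = ⅓ + t/3)
a(S, d) = -4*(-4 + d)*(S + d)
W(A) = -2
(((15 - 32) + 26)*a(6, O(-5, 0)))*W(H) = (((15 - 32) + 26)*(-4*(⅓ + (⅓)*(-5))² + 16*6 + 16*(⅓ + (⅓)*(-5)) - 4*6*(⅓ + (⅓)*(-5))))*(-2) = ((-17 + 26)*(-4*(⅓ - 5/3)² + 96 + 16*(⅓ - 5/3) - 4*6*(⅓ - 5/3)))*(-2) = (9*(-4*(-4/3)² + 96 + 16*(-4/3) - 4*6*(-4/3)))*(-2) = (9*(-4*16/9 + 96 - 64/3 + 32))*(-2) = (9*(-64/9 + 96 - 64/3 + 32))*(-2) = (9*(896/9))*(-2) = 896*(-2) = -1792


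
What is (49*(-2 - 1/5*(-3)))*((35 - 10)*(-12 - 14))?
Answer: 44590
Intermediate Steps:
(49*(-2 - 1/5*(-3)))*((35 - 10)*(-12 - 14)) = (49*(-2 - 1*⅕*(-3)))*(25*(-26)) = (49*(-2 - ⅕*(-3)))*(-650) = (49*(-2 + ⅗))*(-650) = (49*(-7/5))*(-650) = -343/5*(-650) = 44590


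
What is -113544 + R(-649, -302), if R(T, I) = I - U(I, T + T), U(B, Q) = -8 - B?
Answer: -114140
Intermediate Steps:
R(T, I) = 8 + 2*I (R(T, I) = I - (-8 - I) = I + (8 + I) = 8 + 2*I)
-113544 + R(-649, -302) = -113544 + (8 + 2*(-302)) = -113544 + (8 - 604) = -113544 - 596 = -114140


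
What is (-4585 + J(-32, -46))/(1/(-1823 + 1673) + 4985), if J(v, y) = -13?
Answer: -689700/747749 ≈ -0.92237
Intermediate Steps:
(-4585 + J(-32, -46))/(1/(-1823 + 1673) + 4985) = (-4585 - 13)/(1/(-1823 + 1673) + 4985) = -4598/(1/(-150) + 4985) = -4598/(-1/150 + 4985) = -4598/747749/150 = -4598*150/747749 = -689700/747749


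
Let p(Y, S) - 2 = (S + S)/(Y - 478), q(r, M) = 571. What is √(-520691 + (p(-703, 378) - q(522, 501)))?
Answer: 4*I*√45439625731/1181 ≈ 721.98*I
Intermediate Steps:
p(Y, S) = 2 + 2*S/(-478 + Y) (p(Y, S) = 2 + (S + S)/(Y - 478) = 2 + (2*S)/(-478 + Y) = 2 + 2*S/(-478 + Y))
√(-520691 + (p(-703, 378) - q(522, 501))) = √(-520691 + (2*(-478 + 378 - 703)/(-478 - 703) - 1*571)) = √(-520691 + (2*(-803)/(-1181) - 571)) = √(-520691 + (2*(-1/1181)*(-803) - 571)) = √(-520691 + (1606/1181 - 571)) = √(-520691 - 672745/1181) = √(-615608816/1181) = 4*I*√45439625731/1181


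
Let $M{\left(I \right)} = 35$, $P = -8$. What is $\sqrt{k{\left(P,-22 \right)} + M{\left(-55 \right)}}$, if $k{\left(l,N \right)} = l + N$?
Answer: $\sqrt{5} \approx 2.2361$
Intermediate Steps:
$k{\left(l,N \right)} = N + l$
$\sqrt{k{\left(P,-22 \right)} + M{\left(-55 \right)}} = \sqrt{\left(-22 - 8\right) + 35} = \sqrt{-30 + 35} = \sqrt{5}$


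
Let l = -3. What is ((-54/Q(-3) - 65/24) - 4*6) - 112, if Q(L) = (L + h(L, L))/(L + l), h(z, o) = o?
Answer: -4625/24 ≈ -192.71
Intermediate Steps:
Q(L) = 2*L/(-3 + L) (Q(L) = (L + L)/(L - 3) = (2*L)/(-3 + L) = 2*L/(-3 + L))
((-54/Q(-3) - 65/24) - 4*6) - 112 = ((-54/1 - 65/24) - 4*6) - 112 = ((-54/1 - 65*1/24) - 24) - 112 = ((-54/1 - 65/24) - 24) - 112 = ((-54*1 - 65/24) - 24) - 112 = ((-54 - 65/24) - 24) - 112 = (-1361/24 - 24) - 112 = -1937/24 - 112 = -4625/24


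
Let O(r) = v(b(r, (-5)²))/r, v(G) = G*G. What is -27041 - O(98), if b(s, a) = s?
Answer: -27139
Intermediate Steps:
v(G) = G²
O(r) = r (O(r) = r²/r = r)
-27041 - O(98) = -27041 - 1*98 = -27041 - 98 = -27139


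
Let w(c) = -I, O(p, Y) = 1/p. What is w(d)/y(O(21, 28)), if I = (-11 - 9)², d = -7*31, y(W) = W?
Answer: -8400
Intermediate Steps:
d = -217
I = 400 (I = (-20)² = 400)
w(c) = -400 (w(c) = -1*400 = -400)
w(d)/y(O(21, 28)) = -400/(1/21) = -400/1/21 = -400*21 = -8400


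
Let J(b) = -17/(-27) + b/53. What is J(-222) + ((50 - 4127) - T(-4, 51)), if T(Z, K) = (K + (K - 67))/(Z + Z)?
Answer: -46664155/11448 ≈ -4076.2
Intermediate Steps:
J(b) = 17/27 + b/53 (J(b) = -17*(-1/27) + b*(1/53) = 17/27 + b/53)
T(Z, K) = (-67 + 2*K)/(2*Z) (T(Z, K) = (K + (-67 + K))/((2*Z)) = (-67 + 2*K)*(1/(2*Z)) = (-67 + 2*K)/(2*Z))
J(-222) + ((50 - 4127) - T(-4, 51)) = (17/27 + (1/53)*(-222)) + ((50 - 4127) - (-67/2 + 51)/(-4)) = (17/27 - 222/53) + (-4077 - (-1)*35/(4*2)) = -5093/1431 + (-4077 - 1*(-35/8)) = -5093/1431 + (-4077 + 35/8) = -5093/1431 - 32581/8 = -46664155/11448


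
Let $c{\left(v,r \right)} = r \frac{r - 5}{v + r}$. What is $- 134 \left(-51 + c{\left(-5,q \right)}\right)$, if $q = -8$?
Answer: $7906$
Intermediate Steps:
$c{\left(v,r \right)} = \frac{r \left(-5 + r\right)}{r + v}$ ($c{\left(v,r \right)} = r \frac{-5 + r}{r + v} = \frac{r \left(-5 + r\right)}{r + v}$)
$- 134 \left(-51 + c{\left(-5,q \right)}\right) = - 134 \left(-51 - \frac{8 \left(-5 - 8\right)}{-8 - 5}\right) = - 134 \left(-51 - 8 \frac{1}{-13} \left(-13\right)\right) = - 134 \left(-51 - \left(- \frac{8}{13}\right) \left(-13\right)\right) = - 134 \left(-51 - 8\right) = \left(-134\right) \left(-59\right) = 7906$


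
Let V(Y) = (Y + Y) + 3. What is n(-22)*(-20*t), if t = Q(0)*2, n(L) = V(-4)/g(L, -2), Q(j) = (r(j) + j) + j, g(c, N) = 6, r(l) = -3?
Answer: -100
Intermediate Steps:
V(Y) = 3 + 2*Y (V(Y) = 2*Y + 3 = 3 + 2*Y)
Q(j) = -3 + 2*j (Q(j) = (-3 + j) + j = -3 + 2*j)
n(L) = -5/6 (n(L) = (3 + 2*(-4))/6 = (3 - 8)*(1/6) = -5*1/6 = -5/6)
t = -6 (t = (-3 + 2*0)*2 = (-3 + 0)*2 = -3*2 = -6)
n(-22)*(-20*t) = -(-50)*(-6)/3 = -5/6*120 = -100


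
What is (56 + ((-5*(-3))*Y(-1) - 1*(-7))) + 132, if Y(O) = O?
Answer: 180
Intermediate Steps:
(56 + ((-5*(-3))*Y(-1) - 1*(-7))) + 132 = (56 + (-5*(-3)*(-1) - 1*(-7))) + 132 = (56 + (15*(-1) + 7)) + 132 = (56 + (-15 + 7)) + 132 = (56 - 8) + 132 = 48 + 132 = 180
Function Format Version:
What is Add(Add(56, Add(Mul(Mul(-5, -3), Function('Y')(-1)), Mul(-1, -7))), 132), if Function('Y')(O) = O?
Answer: 180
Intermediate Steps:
Add(Add(56, Add(Mul(Mul(-5, -3), Function('Y')(-1)), Mul(-1, -7))), 132) = Add(Add(56, Add(Mul(Mul(-5, -3), -1), Mul(-1, -7))), 132) = Add(Add(56, Add(Mul(15, -1), 7)), 132) = Add(Add(56, Add(-15, 7)), 132) = Add(Add(56, -8), 132) = Add(48, 132) = 180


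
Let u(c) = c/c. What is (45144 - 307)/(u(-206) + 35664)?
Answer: 44837/35665 ≈ 1.2572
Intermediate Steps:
u(c) = 1
(45144 - 307)/(u(-206) + 35664) = (45144 - 307)/(1 + 35664) = 44837/35665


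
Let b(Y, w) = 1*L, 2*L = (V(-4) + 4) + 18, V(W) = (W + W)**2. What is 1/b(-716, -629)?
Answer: 1/43 ≈ 0.023256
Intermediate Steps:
V(W) = 4*W**2 (V(W) = (2*W)**2 = 4*W**2)
L = 43 (L = ((4*(-4)**2 + 4) + 18)/2 = ((4*16 + 4) + 18)/2 = ((64 + 4) + 18)/2 = (68 + 18)/2 = (1/2)*86 = 43)
b(Y, w) = 43 (b(Y, w) = 1*43 = 43)
1/b(-716, -629) = 1/43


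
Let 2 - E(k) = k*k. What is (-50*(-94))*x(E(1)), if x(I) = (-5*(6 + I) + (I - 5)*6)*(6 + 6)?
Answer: -3327600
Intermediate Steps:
E(k) = 2 - k² (E(k) = 2 - k*k = 2 - k²)
x(I) = -720 + 12*I (x(I) = ((-30 - 5*I) + (-5 + I)*6)*12 = ((-30 - 5*I) + (-30 + 6*I))*12 = (-60 + I)*12 = -720 + 12*I)
(-50*(-94))*x(E(1)) = (-50*(-94))*(-720 + 12*(2 - 1*1²)) = 4700*(-720 + 12*(2 - 1*1)) = 4700*(-720 + 12*(2 - 1)) = 4700*(-720 + 12*1) = 4700*(-720 + 12) = 4700*(-708) = -3327600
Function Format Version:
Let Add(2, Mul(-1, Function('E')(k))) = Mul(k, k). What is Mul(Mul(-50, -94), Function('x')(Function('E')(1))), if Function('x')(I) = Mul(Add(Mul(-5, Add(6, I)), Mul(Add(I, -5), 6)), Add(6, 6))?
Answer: -3327600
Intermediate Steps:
Function('E')(k) = Add(2, Mul(-1, Pow(k, 2))) (Function('E')(k) = Add(2, Mul(-1, Mul(k, k))) = Add(2, Mul(-1, Pow(k, 2))))
Function('x')(I) = Add(-720, Mul(12, I)) (Function('x')(I) = Mul(Add(Add(-30, Mul(-5, I)), Mul(Add(-5, I), 6)), 12) = Mul(Add(Add(-30, Mul(-5, I)), Add(-30, Mul(6, I))), 12) = Mul(Add(-60, I), 12) = Add(-720, Mul(12, I)))
Mul(Mul(-50, -94), Function('x')(Function('E')(1))) = Mul(Mul(-50, -94), Add(-720, Mul(12, Add(2, Mul(-1, Pow(1, 2)))))) = Mul(4700, Add(-720, Mul(12, Add(2, Mul(-1, 1))))) = Mul(4700, Add(-720, Mul(12, Add(2, -1)))) = Mul(4700, Add(-720, Mul(12, 1))) = Mul(4700, Add(-720, 12)) = Mul(4700, -708) = -3327600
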